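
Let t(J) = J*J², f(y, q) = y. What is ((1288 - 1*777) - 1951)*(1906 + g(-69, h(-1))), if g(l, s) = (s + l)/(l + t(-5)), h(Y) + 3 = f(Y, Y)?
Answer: -266282640/97 ≈ -2.7452e+6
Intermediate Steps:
t(J) = J³
h(Y) = -3 + Y
g(l, s) = (l + s)/(-125 + l) (g(l, s) = (s + l)/(l + (-5)³) = (l + s)/(l - 125) = (l + s)/(-125 + l))
((1288 - 1*777) - 1951)*(1906 + g(-69, h(-1))) = ((1288 - 1*777) - 1951)*(1906 + (-69 + (-3 - 1))/(-125 - 69)) = ((1288 - 777) - 1951)*(1906 + (-69 - 4)/(-194)) = (511 - 1951)*(1906 - 1/194*(-73)) = -1440*(1906 + 73/194) = -1440*369837/194 = -266282640/97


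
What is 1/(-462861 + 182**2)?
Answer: -1/429737 ≈ -2.3270e-6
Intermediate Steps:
1/(-462861 + 182**2) = 1/(-462861 + 33124) = 1/(-429737) = -1/429737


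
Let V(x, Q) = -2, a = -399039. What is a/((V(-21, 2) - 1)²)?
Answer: -133013/3 ≈ -44338.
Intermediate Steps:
a/((V(-21, 2) - 1)²) = -399039/(-2 - 1)² = -399039/((-3)²) = -399039/9 = -399039*⅑ = -133013/3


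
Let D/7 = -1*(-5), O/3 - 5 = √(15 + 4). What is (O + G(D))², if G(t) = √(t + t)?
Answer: (15 + √70 + 3*√19)² ≈ 1328.1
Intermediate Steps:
O = 15 + 3*√19 (O = 15 + 3*√(15 + 4) = 15 + 3*√19 ≈ 28.077)
D = 35 (D = 7*(-1*(-5)) = 7*5 = 35)
G(t) = √2*√t (G(t) = √(2*t) = √2*√t)
(O + G(D))² = ((15 + 3*√19) + √2*√35)² = ((15 + 3*√19) + √70)² = (15 + √70 + 3*√19)²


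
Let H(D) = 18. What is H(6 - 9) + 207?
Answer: 225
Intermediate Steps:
H(6 - 9) + 207 = 18 + 207 = 225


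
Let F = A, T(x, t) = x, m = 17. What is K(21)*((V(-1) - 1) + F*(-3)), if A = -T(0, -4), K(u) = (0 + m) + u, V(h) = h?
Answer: -76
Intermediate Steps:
K(u) = 17 + u (K(u) = (0 + 17) + u = 17 + u)
A = 0 (A = -1*0 = 0)
F = 0
K(21)*((V(-1) - 1) + F*(-3)) = (17 + 21)*((-1 - 1) + 0*(-3)) = 38*(-2 + 0) = 38*(-2) = -76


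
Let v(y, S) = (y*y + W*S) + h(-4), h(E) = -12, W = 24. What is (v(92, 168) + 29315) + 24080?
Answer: 65879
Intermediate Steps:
v(y, S) = -12 + y² + 24*S (v(y, S) = (y*y + 24*S) - 12 = (y² + 24*S) - 12 = -12 + y² + 24*S)
(v(92, 168) + 29315) + 24080 = ((-12 + 92² + 24*168) + 29315) + 24080 = ((-12 + 8464 + 4032) + 29315) + 24080 = (12484 + 29315) + 24080 = 41799 + 24080 = 65879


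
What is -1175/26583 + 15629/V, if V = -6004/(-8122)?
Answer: 1687202708777/79802166 ≈ 21142.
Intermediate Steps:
V = 3002/4061 (V = -6004*(-1/8122) = 3002/4061 ≈ 0.73923)
-1175/26583 + 15629/V = -1175/26583 + 15629/(3002/4061) = -1175*1/26583 + 15629*(4061/3002) = -1175/26583 + 63469369/3002 = 1687202708777/79802166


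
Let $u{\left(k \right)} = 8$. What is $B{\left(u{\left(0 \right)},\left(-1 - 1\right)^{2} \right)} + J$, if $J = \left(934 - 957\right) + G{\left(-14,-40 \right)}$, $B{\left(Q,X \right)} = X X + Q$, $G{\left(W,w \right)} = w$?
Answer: $-39$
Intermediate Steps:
$B{\left(Q,X \right)} = Q + X^{2}$ ($B{\left(Q,X \right)} = X^{2} + Q = Q + X^{2}$)
$J = -63$ ($J = \left(934 - 957\right) - 40 = -23 - 40 = -63$)
$B{\left(u{\left(0 \right)},\left(-1 - 1\right)^{2} \right)} + J = \left(8 + \left(\left(-1 - 1\right)^{2}\right)^{2}\right) - 63 = \left(8 + \left(\left(-2\right)^{2}\right)^{2}\right) - 63 = \left(8 + 4^{2}\right) - 63 = \left(8 + 16\right) - 63 = 24 - 63 = -39$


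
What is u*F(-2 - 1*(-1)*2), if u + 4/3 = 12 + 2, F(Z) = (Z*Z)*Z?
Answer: 0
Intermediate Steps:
F(Z) = Z**3 (F(Z) = Z**2*Z = Z**3)
u = 38/3 (u = -4/3 + (12 + 2) = -4/3 + 14 = 38/3 ≈ 12.667)
u*F(-2 - 1*(-1)*2) = 38*(-2 - 1*(-1)*2)**3/3 = 38*(-2 + 1*2)**3/3 = 38*(-2 + 2)**3/3 = (38/3)*0**3 = (38/3)*0 = 0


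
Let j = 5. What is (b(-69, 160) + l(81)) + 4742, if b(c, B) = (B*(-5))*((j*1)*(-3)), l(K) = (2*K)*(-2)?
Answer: 16418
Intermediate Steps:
l(K) = -4*K
b(c, B) = 75*B (b(c, B) = (B*(-5))*((5*1)*(-3)) = (-5*B)*(5*(-3)) = -5*B*(-15) = 75*B)
(b(-69, 160) + l(81)) + 4742 = (75*160 - 4*81) + 4742 = (12000 - 324) + 4742 = 11676 + 4742 = 16418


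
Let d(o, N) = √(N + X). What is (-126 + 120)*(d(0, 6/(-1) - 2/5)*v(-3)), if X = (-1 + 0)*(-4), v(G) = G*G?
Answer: -108*I*√15/5 ≈ -83.656*I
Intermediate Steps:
v(G) = G²
X = 4 (X = -1*(-4) = 4)
d(o, N) = √(4 + N) (d(o, N) = √(N + 4) = √(4 + N))
(-126 + 120)*(d(0, 6/(-1) - 2/5)*v(-3)) = (-126 + 120)*(√(4 + (6/(-1) - 2/5))*(-3)²) = -6*√(4 + (6*(-1) - 2*⅕))*9 = -6*√(4 + (-6 - ⅖))*9 = -6*√(4 - 32/5)*9 = -6*√(-12/5)*9 = -6*2*I*√15/5*9 = -108*I*√15/5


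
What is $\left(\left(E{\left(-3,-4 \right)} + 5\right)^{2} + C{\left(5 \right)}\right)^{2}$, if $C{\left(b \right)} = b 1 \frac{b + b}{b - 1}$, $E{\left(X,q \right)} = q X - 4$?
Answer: $\frac{131769}{4} \approx 32942.0$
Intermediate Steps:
$E{\left(X,q \right)} = -4 + X q$ ($E{\left(X,q \right)} = X q - 4 = -4 + X q$)
$C{\left(b \right)} = \frac{2 b^{2}}{-1 + b}$ ($C{\left(b \right)} = b \frac{2 b}{-1 + b} = \frac{2 b^{2}}{-1 + b}$)
$\left(\left(E{\left(-3,-4 \right)} + 5\right)^{2} + C{\left(5 \right)}\right)^{2} = \left(\left(\left(-4 - -12\right) + 5\right)^{2} + \frac{2 \cdot 5^{2}}{-1 + 5}\right)^{2} = \left(\left(\left(-4 + 12\right) + 5\right)^{2} + 2 \cdot 25 \cdot \frac{1}{4}\right)^{2} = \left(\left(8 + 5\right)^{2} + 2 \cdot 25 \cdot \frac{1}{4}\right)^{2} = \left(13^{2} + \frac{25}{2}\right)^{2} = \left(169 + \frac{25}{2}\right)^{2} = \left(\frac{363}{2}\right)^{2} = \frac{131769}{4}$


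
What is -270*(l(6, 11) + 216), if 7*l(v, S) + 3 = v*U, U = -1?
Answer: -405810/7 ≈ -57973.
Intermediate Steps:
l(v, S) = -3/7 - v/7 (l(v, S) = -3/7 + (v*(-1))/7 = -3/7 + (-v)/7 = -3/7 - v/7)
-270*(l(6, 11) + 216) = -270*((-3/7 - 1/7*6) + 216) = -270*((-3/7 - 6/7) + 216) = -270*(-9/7 + 216) = -270*1503/7 = -405810/7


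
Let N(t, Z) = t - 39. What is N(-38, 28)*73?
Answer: -5621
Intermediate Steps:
N(t, Z) = -39 + t
N(-38, 28)*73 = (-39 - 38)*73 = -77*73 = -5621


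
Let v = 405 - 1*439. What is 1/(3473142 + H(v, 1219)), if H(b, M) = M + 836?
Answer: 1/3475197 ≈ 2.8775e-7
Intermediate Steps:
v = -34 (v = 405 - 439 = -34)
H(b, M) = 836 + M
1/(3473142 + H(v, 1219)) = 1/(3473142 + (836 + 1219)) = 1/(3473142 + 2055) = 1/3475197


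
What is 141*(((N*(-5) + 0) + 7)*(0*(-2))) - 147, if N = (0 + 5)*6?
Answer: -147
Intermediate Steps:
N = 30 (N = 5*6 = 30)
141*(((N*(-5) + 0) + 7)*(0*(-2))) - 147 = 141*(((30*(-5) + 0) + 7)*(0*(-2))) - 147 = 141*(((-150 + 0) + 7)*0) - 147 = 141*((-150 + 7)*0) - 147 = 141*(-143*0) - 147 = 141*0 - 147 = 0 - 147 = -147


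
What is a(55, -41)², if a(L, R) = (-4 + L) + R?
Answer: 100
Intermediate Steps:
a(L, R) = -4 + L + R
a(55, -41)² = (-4 + 55 - 41)² = 10² = 100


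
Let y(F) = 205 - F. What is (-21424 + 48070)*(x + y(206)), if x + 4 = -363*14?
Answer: -135548202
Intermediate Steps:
x = -5086 (x = -4 - 363*14 = -4 - 5082 = -5086)
(-21424 + 48070)*(x + y(206)) = (-21424 + 48070)*(-5086 + (205 - 1*206)) = 26646*(-5086 + (205 - 206)) = 26646*(-5086 - 1) = 26646*(-5087) = -135548202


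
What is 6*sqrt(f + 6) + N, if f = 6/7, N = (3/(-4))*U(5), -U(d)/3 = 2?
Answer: 9/2 + 24*sqrt(21)/7 ≈ 20.212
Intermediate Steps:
U(d) = -6 (U(d) = -3*2 = -6)
N = 9/2 (N = (3/(-4))*(-6) = (3*(-1/4))*(-6) = -3/4*(-6) = 9/2 ≈ 4.5000)
f = 6/7 (f = 6*(1/7) = 6/7 ≈ 0.85714)
6*sqrt(f + 6) + N = 6*sqrt(6/7 + 6) + 9/2 = 6*sqrt(48/7) + 9/2 = 6*(4*sqrt(21)/7) + 9/2 = 24*sqrt(21)/7 + 9/2 = 9/2 + 24*sqrt(21)/7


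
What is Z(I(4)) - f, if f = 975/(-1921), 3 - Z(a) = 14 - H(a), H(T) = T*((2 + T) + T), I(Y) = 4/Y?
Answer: -12472/1921 ≈ -6.4925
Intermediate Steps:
H(T) = T*(2 + 2*T)
Z(a) = -11 + 2*a*(1 + a) (Z(a) = 3 - (14 - 2*a*(1 + a)) = 3 + (-14 + 2*a*(1 + a)) = -11 + 2*a*(1 + a))
f = -975/1921 (f = 975*(-1/1921) = -975/1921 ≈ -0.50755)
Z(I(4)) - f = (-11 + 2*(4/4)*(1 + 4/4)) - 1*(-975/1921) = (-11 + 2*(4*(¼))*(1 + 4*(¼))) + 975/1921 = (-11 + 2*1*(1 + 1)) + 975/1921 = (-11 + 2*1*2) + 975/1921 = (-11 + 4) + 975/1921 = -7 + 975/1921 = -12472/1921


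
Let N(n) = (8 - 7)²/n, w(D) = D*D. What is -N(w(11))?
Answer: -1/121 ≈ -0.0082645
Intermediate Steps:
w(D) = D²
N(n) = 1/n (N(n) = 1²/n = 1/n)
-N(w(11)) = -1/(11²) = -1/121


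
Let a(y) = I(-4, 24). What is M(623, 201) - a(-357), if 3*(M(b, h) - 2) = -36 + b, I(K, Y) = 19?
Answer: 536/3 ≈ 178.67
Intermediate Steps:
M(b, h) = -10 + b/3 (M(b, h) = 2 + (-36 + b)/3 = 2 + (-12 + b/3) = -10 + b/3)
a(y) = 19
M(623, 201) - a(-357) = (-10 + (⅓)*623) - 1*19 = (-10 + 623/3) - 19 = 593/3 - 19 = 536/3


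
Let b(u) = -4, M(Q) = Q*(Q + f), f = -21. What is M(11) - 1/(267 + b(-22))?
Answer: -28931/263 ≈ -110.00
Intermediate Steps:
M(Q) = Q*(-21 + Q) (M(Q) = Q*(Q - 21) = Q*(-21 + Q))
M(11) - 1/(267 + b(-22)) = 11*(-21 + 11) - 1/(267 - 4) = 11*(-10) - 1/263 = -110 - 1*1/263 = -110 - 1/263 = -28931/263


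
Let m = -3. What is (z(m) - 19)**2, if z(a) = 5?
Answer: 196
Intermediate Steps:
(z(m) - 19)**2 = (5 - 19)**2 = (-14)**2 = 196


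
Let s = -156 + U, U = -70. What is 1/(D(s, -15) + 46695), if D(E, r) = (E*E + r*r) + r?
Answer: 1/97981 ≈ 1.0206e-5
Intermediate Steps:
s = -226 (s = -156 - 70 = -226)
D(E, r) = r + E² + r² (D(E, r) = (E² + r²) + r = r + E² + r²)
1/(D(s, -15) + 46695) = 1/((-15 + (-226)² + (-15)²) + 46695) = 1/((-15 + 51076 + 225) + 46695) = 1/(51286 + 46695) = 1/97981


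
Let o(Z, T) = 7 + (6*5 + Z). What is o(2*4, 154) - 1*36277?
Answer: -36232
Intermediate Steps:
o(Z, T) = 37 + Z (o(Z, T) = 7 + (30 + Z) = 37 + Z)
o(2*4, 154) - 1*36277 = (37 + 2*4) - 1*36277 = (37 + 8) - 36277 = 45 - 36277 = -36232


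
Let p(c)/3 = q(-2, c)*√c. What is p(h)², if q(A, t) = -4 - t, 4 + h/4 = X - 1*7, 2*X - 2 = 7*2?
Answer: -6912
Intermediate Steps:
X = 8 (X = 1 + (7*2)/2 = 1 + (½)*14 = 1 + 7 = 8)
h = -12 (h = -16 + 4*(8 - 1*7) = -16 + 4*(8 - 7) = -16 + 4*1 = -16 + 4 = -12)
p(c) = 3*√c*(-4 - c) (p(c) = 3*((-4 - c)*√c) = 3*(√c*(-4 - c)) = 3*√c*(-4 - c))
p(h)² = (3*√(-12)*(-4 - 1*(-12)))² = (3*(2*I*√3)*(-4 + 12))² = (3*(2*I*√3)*8)² = (48*I*√3)² = -6912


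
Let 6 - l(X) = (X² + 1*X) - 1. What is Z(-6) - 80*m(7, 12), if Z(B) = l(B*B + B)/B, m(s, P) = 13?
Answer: -5317/6 ≈ -886.17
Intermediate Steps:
l(X) = 7 - X - X² (l(X) = 6 - ((X² + 1*X) - 1) = 6 - ((X² + X) - 1) = 6 - ((X + X²) - 1) = 6 - (-1 + X + X²) = 6 + (1 - X - X²) = 7 - X - X²)
Z(B) = (7 - B - B² - (B + B²)²)/B (Z(B) = (7 - (B*B + B) - (B*B + B)²)/B = (7 - (B² + B) - (B² + B)²)/B = (7 - (B + B²) - (B + B²)²)/B = (7 + (-B - B²) - (B + B²)²)/B = (7 - B - B² - (B + B²)²)/B)
Z(-6) - 80*m(7, 12) = (-1 - 1*(-6) + 7/(-6) - 1*(-6)*(1 - 6)²) - 80*13 = (-1 + 6 + 7*(-⅙) - 1*(-6)*(-5)²) - 1040 = (-1 + 6 - 7/6 - 1*(-6)*25) - 1040 = (-1 + 6 - 7/6 + 150) - 1040 = 923/6 - 1040 = -5317/6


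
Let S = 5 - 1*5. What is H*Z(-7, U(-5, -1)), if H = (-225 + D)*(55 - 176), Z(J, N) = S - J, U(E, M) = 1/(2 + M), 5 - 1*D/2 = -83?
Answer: 41503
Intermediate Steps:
D = 176 (D = 10 - 2*(-83) = 10 + 166 = 176)
S = 0 (S = 5 - 5 = 0)
Z(J, N) = -J (Z(J, N) = 0 - J = -J)
H = 5929 (H = (-225 + 176)*(55 - 176) = -49*(-121) = 5929)
H*Z(-7, U(-5, -1)) = 5929*(-1*(-7)) = 5929*7 = 41503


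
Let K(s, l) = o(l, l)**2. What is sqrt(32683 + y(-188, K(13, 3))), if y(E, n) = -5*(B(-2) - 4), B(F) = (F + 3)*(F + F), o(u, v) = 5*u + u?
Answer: sqrt(32723) ≈ 180.90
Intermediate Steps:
o(u, v) = 6*u
B(F) = 2*F*(3 + F) (B(F) = (3 + F)*(2*F) = 2*F*(3 + F))
K(s, l) = 36*l**2 (K(s, l) = (6*l)**2 = 36*l**2)
y(E, n) = 40 (y(E, n) = -5*(2*(-2)*(3 - 2) - 4) = -5*(2*(-2)*1 - 4) = -5*(-4 - 4) = -5*(-8) = 40)
sqrt(32683 + y(-188, K(13, 3))) = sqrt(32683 + 40) = sqrt(32723)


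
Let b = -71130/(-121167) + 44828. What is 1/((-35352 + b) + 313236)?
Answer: 40389/13034038678 ≈ 3.0987e-6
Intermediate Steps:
b = 1810581802/40389 (b = -71130*(-1/121167) + 44828 = 23710/40389 + 44828 = 1810581802/40389 ≈ 44829.)
1/((-35352 + b) + 313236) = 1/((-35352 + 1810581802/40389) + 313236) = 1/(382749874/40389 + 313236) = 1/(13034038678/40389) = 40389/13034038678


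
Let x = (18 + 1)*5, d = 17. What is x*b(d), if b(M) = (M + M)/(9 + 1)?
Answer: 323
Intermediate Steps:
b(M) = M/5 (b(M) = (2*M)/10 = (2*M)*(⅒) = M/5)
x = 95 (x = 19*5 = 95)
x*b(d) = 95*((⅕)*17) = 95*(17/5) = 323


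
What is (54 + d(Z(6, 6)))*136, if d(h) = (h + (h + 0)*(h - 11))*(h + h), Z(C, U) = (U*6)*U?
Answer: 2614236336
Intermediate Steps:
Z(C, U) = 6*U² (Z(C, U) = (6*U)*U = 6*U²)
d(h) = 2*h*(h + h*(-11 + h)) (d(h) = (h + h*(-11 + h))*(2*h) = 2*h*(h + h*(-11 + h)))
(54 + d(Z(6, 6)))*136 = (54 + 2*(6*6²)²*(-10 + 6*6²))*136 = (54 + 2*(6*36)²*(-10 + 6*36))*136 = (54 + 2*216²*(-10 + 216))*136 = (54 + 2*46656*206)*136 = (54 + 19222272)*136 = 19222326*136 = 2614236336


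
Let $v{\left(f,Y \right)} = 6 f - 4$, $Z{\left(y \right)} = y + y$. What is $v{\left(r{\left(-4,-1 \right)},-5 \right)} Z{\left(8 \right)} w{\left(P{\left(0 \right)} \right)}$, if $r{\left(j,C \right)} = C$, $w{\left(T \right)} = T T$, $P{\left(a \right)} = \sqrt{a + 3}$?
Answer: $-480$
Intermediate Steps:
$P{\left(a \right)} = \sqrt{3 + a}$
$w{\left(T \right)} = T^{2}$
$Z{\left(y \right)} = 2 y$
$v{\left(f,Y \right)} = -4 + 6 f$
$v{\left(r{\left(-4,-1 \right)},-5 \right)} Z{\left(8 \right)} w{\left(P{\left(0 \right)} \right)} = \left(-4 + 6 \left(-1\right)\right) 2 \cdot 8 \left(\sqrt{3 + 0}\right)^{2} = \left(-4 - 6\right) 16 \left(\sqrt{3}\right)^{2} = - 10 \cdot 16 \cdot 3 = \left(-10\right) 48 = -480$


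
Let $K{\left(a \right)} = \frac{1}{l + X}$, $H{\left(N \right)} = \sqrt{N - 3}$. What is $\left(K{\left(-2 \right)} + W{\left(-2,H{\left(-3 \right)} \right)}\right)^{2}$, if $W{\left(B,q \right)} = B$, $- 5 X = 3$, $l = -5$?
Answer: $\frac{3721}{784} \approx 4.7462$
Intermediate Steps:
$X = - \frac{3}{5}$ ($X = \left(- \frac{1}{5}\right) 3 = - \frac{3}{5} \approx -0.6$)
$H{\left(N \right)} = \sqrt{-3 + N}$
$K{\left(a \right)} = - \frac{5}{28}$ ($K{\left(a \right)} = \frac{1}{-5 - \frac{3}{5}} = \frac{1}{- \frac{28}{5}} = - \frac{5}{28}$)
$\left(K{\left(-2 \right)} + W{\left(-2,H{\left(-3 \right)} \right)}\right)^{2} = \left(- \frac{5}{28} - 2\right)^{2} = \left(- \frac{61}{28}\right)^{2} = \frac{3721}{784}$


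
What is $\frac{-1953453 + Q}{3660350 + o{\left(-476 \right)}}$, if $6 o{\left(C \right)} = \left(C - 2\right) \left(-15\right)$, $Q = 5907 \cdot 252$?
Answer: $- \frac{154963}{1220515} \approx -0.12697$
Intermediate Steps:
$Q = 1488564$
$o{\left(C \right)} = 5 - \frac{5 C}{2}$ ($o{\left(C \right)} = \frac{\left(C - 2\right) \left(-15\right)}{6} = \frac{\left(-2 + C\right) \left(-15\right)}{6} = \frac{30 - 15 C}{6} = 5 - \frac{5 C}{2}$)
$\frac{-1953453 + Q}{3660350 + o{\left(-476 \right)}} = \frac{-1953453 + 1488564}{3660350 + \left(5 - -1190\right)} = - \frac{464889}{3660350 + \left(5 + 1190\right)} = - \frac{464889}{3660350 + 1195} = - \frac{464889}{3661545} = \left(-464889\right) \frac{1}{3661545} = - \frac{154963}{1220515}$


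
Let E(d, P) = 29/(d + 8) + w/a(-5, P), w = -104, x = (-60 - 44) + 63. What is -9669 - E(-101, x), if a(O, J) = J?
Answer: -36876380/3813 ≈ -9671.2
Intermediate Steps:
x = -41 (x = -104 + 63 = -41)
E(d, P) = -104/P + 29/(8 + d) (E(d, P) = 29/(d + 8) - 104/P = 29/(8 + d) - 104/P = -104/P + 29/(8 + d))
-9669 - E(-101, x) = -9669 - (-832 - 104*(-101) + 29*(-41))/((-41)*(8 - 101)) = -9669 - (-1)*(-832 + 10504 - 1189)/(41*(-93)) = -9669 - (-1)*(-1)*8483/(41*93) = -9669 - 1*8483/3813 = -9669 - 8483/3813 = -36876380/3813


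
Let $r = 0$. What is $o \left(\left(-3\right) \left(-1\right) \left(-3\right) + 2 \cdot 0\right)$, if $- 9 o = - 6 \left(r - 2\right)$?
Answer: $12$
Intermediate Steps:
$o = - \frac{4}{3}$ ($o = - \frac{\left(-6\right) \left(0 - 2\right)}{9} = - \frac{\left(-6\right) \left(-2\right)}{9} = \left(- \frac{1}{9}\right) 12 = - \frac{4}{3} \approx -1.3333$)
$o \left(\left(-3\right) \left(-1\right) \left(-3\right) + 2 \cdot 0\right) = - \frac{4 \left(\left(-3\right) \left(-1\right) \left(-3\right) + 2 \cdot 0\right)}{3} = - \frac{4 \left(3 \left(-3\right) + 0\right)}{3} = - \frac{4 \left(-9 + 0\right)}{3} = \left(- \frac{4}{3}\right) \left(-9\right) = 12$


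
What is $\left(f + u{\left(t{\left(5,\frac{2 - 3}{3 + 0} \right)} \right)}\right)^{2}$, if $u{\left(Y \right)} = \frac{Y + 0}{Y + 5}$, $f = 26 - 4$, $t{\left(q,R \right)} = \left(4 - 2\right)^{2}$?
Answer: $\frac{40804}{81} \approx 503.75$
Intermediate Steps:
$t{\left(q,R \right)} = 4$ ($t{\left(q,R \right)} = 2^{2} = 4$)
$f = 22$ ($f = 26 - 4 = 22$)
$u{\left(Y \right)} = \frac{Y}{5 + Y}$
$\left(f + u{\left(t{\left(5,\frac{2 - 3}{3 + 0} \right)} \right)}\right)^{2} = \left(22 + \frac{4}{5 + 4}\right)^{2} = \left(22 + \frac{4}{9}\right)^{2} = \left(\frac{202}{9}\right)^{2} = \frac{40804}{81}$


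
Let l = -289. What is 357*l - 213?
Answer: -103386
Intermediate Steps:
357*l - 213 = 357*(-289) - 213 = -103173 - 213 = -103386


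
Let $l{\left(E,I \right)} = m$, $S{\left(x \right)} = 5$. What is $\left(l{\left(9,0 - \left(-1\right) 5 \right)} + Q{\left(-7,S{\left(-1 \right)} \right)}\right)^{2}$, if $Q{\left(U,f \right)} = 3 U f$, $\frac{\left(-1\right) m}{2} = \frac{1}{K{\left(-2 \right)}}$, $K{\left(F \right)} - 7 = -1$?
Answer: $\frac{99856}{9} \approx 11095.0$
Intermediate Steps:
$K{\left(F \right)} = 6$ ($K{\left(F \right)} = 7 - 1 = 6$)
$m = - \frac{1}{3}$ ($m = - \frac{2}{6} = \left(-2\right) \frac{1}{6} = - \frac{1}{3} \approx -0.33333$)
$Q{\left(U,f \right)} = 3 U f$
$l{\left(E,I \right)} = - \frac{1}{3}$
$\left(l{\left(9,0 - \left(-1\right) 5 \right)} + Q{\left(-7,S{\left(-1 \right)} \right)}\right)^{2} = \left(- \frac{1}{3} + 3 \left(-7\right) 5\right)^{2} = \left(- \frac{1}{3} - 105\right)^{2} = \left(- \frac{316}{3}\right)^{2} = \frac{99856}{9}$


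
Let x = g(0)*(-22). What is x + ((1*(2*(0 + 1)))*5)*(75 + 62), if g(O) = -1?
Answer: 1392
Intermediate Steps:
x = 22 (x = -1*(-22) = 22)
x + ((1*(2*(0 + 1)))*5)*(75 + 62) = 22 + ((1*(2*(0 + 1)))*5)*(75 + 62) = 22 + ((1*(2*1))*5)*137 = 22 + ((1*2)*5)*137 = 22 + (2*5)*137 = 22 + 10*137 = 22 + 1370 = 1392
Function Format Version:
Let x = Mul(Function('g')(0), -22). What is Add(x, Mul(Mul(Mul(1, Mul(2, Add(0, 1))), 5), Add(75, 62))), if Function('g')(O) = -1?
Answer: 1392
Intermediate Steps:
x = 22 (x = Mul(-1, -22) = 22)
Add(x, Mul(Mul(Mul(1, Mul(2, Add(0, 1))), 5), Add(75, 62))) = Add(22, Mul(Mul(Mul(1, Mul(2, Add(0, 1))), 5), Add(75, 62))) = Add(22, Mul(Mul(Mul(1, Mul(2, 1)), 5), 137)) = Add(22, Mul(Mul(Mul(1, 2), 5), 137)) = Add(22, Mul(Mul(2, 5), 137)) = Add(22, Mul(10, 137)) = Add(22, 1370) = 1392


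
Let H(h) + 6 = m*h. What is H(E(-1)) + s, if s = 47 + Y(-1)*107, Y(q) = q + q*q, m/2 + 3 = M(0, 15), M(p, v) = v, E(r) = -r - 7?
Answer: -103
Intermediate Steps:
E(r) = -7 - r
m = 24 (m = -6 + 2*15 = -6 + 30 = 24)
Y(q) = q + q²
H(h) = -6 + 24*h
s = 47 (s = 47 - (1 - 1)*107 = 47 - 1*0*107 = 47 + 0*107 = 47 + 0 = 47)
H(E(-1)) + s = (-6 + 24*(-7 - 1*(-1))) + 47 = (-6 + 24*(-7 + 1)) + 47 = (-6 + 24*(-6)) + 47 = (-6 - 144) + 47 = -150 + 47 = -103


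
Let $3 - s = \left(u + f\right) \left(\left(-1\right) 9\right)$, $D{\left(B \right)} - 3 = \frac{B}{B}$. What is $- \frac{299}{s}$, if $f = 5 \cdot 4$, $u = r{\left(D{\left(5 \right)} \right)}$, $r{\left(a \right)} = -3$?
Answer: $- \frac{23}{12} \approx -1.9167$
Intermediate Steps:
$D{\left(B \right)} = 4$ ($D{\left(B \right)} = 3 + \frac{B}{B} = 3 + 1 = 4$)
$u = -3$
$f = 20$
$s = 156$ ($s = 3 - \left(-3 + 20\right) \left(\left(-1\right) 9\right) = 3 - 17 \left(-9\right) = 3 - -153 = 3 + 153 = 156$)
$- \frac{299}{s} = - \frac{299}{156} = \left(-299\right) \frac{1}{156} = - \frac{23}{12}$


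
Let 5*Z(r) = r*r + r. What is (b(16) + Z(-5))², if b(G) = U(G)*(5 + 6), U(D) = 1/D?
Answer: 5625/256 ≈ 21.973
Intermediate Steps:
U(D) = 1/D
b(G) = 11/G (b(G) = (5 + 6)/G = 11/G)
Z(r) = r/5 + r²/5 (Z(r) = (r*r + r)/5 = (r² + r)/5 = (r + r²)/5 = r/5 + r²/5)
(b(16) + Z(-5))² = (11/16 + (⅕)*(-5)*(1 - 5))² = (11*(1/16) + (⅕)*(-5)*(-4))² = (11/16 + 4)² = (75/16)² = 5625/256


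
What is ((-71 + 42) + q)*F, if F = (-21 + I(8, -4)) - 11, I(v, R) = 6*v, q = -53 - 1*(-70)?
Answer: -192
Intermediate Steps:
q = 17 (q = -53 + 70 = 17)
F = 16 (F = (-21 + 6*8) - 11 = (-21 + 48) - 11 = 27 - 11 = 16)
((-71 + 42) + q)*F = ((-71 + 42) + 17)*16 = (-29 + 17)*16 = -12*16 = -192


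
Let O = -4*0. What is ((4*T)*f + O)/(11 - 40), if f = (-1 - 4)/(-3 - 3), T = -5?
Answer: 50/87 ≈ 0.57471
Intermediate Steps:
f = ⅚ (f = -5/(-6) = -5*(-⅙) = ⅚ ≈ 0.83333)
O = 0
((4*T)*f + O)/(11 - 40) = ((4*(-5))*(⅚) + 0)/(11 - 40) = (-20*⅚ + 0)/(-29) = (-50/3 + 0)*(-1/29) = -50/3*(-1/29) = 50/87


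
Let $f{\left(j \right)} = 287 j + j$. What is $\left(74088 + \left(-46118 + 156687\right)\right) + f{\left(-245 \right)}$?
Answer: $114097$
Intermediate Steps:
$f{\left(j \right)} = 288 j$
$\left(74088 + \left(-46118 + 156687\right)\right) + f{\left(-245 \right)} = \left(74088 + \left(-46118 + 156687\right)\right) + 288 \left(-245\right) = \left(74088 + 110569\right) - 70560 = 184657 - 70560 = 114097$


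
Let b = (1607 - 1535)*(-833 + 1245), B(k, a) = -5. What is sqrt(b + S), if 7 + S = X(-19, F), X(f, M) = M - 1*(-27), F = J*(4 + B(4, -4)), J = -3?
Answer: sqrt(29687) ≈ 172.30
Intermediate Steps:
b = 29664 (b = 72*412 = 29664)
F = 3 (F = -3*(4 - 5) = -3*(-1) = 3)
X(f, M) = 27 + M (X(f, M) = M + 27 = 27 + M)
S = 23 (S = -7 + (27 + 3) = -7 + 30 = 23)
sqrt(b + S) = sqrt(29664 + 23) = sqrt(29687)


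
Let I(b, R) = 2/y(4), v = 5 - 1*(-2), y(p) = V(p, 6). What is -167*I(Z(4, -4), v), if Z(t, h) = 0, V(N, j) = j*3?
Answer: -167/9 ≈ -18.556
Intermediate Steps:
V(N, j) = 3*j
y(p) = 18 (y(p) = 3*6 = 18)
v = 7 (v = 5 + 2 = 7)
I(b, R) = ⅑ (I(b, R) = 2/18 = 2*(1/18) = ⅑)
-167*I(Z(4, -4), v) = -167*⅑ = -167/9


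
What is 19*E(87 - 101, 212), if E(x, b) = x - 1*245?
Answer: -4921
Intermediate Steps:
E(x, b) = -245 + x (E(x, b) = x - 245 = -245 + x)
19*E(87 - 101, 212) = 19*(-245 + (87 - 101)) = 19*(-245 - 14) = 19*(-259) = -4921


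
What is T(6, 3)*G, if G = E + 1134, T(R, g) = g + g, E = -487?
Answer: 3882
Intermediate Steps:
T(R, g) = 2*g
G = 647 (G = -487 + 1134 = 647)
T(6, 3)*G = (2*3)*647 = 6*647 = 3882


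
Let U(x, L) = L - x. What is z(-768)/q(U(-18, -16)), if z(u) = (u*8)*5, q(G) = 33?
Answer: -10240/11 ≈ -930.91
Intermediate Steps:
z(u) = 40*u (z(u) = (8*u)*5 = 40*u)
z(-768)/q(U(-18, -16)) = (40*(-768))/33 = -30720*1/33 = -10240/11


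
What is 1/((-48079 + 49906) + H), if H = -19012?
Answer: -1/17185 ≈ -5.8190e-5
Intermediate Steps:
1/((-48079 + 49906) + H) = 1/((-48079 + 49906) - 19012) = 1/(1827 - 19012) = 1/(-17185) = -1/17185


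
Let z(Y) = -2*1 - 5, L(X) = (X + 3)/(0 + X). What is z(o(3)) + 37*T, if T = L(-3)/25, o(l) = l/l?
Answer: -7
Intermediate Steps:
L(X) = (3 + X)/X
o(l) = 1
z(Y) = -7 (z(Y) = -2 - 5 = -7)
T = 0 (T = ((3 - 3)/(-3))/25 = -1/3*0*(1/25) = 0*(1/25) = 0)
z(o(3)) + 37*T = -7 + 37*0 = -7 + 0 = -7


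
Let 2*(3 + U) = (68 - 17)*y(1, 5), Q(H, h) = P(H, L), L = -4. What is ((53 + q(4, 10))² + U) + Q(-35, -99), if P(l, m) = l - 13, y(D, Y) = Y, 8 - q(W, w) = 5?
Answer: 6425/2 ≈ 3212.5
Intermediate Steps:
q(W, w) = 3 (q(W, w) = 8 - 1*5 = 8 - 5 = 3)
P(l, m) = -13 + l
Q(H, h) = -13 + H
U = 249/2 (U = -3 + ((68 - 17)*5)/2 = -3 + (51*5)/2 = -3 + (½)*255 = -3 + 255/2 = 249/2 ≈ 124.50)
((53 + q(4, 10))² + U) + Q(-35, -99) = ((53 + 3)² + 249/2) + (-13 - 35) = (56² + 249/2) - 48 = (3136 + 249/2) - 48 = 6521/2 - 48 = 6425/2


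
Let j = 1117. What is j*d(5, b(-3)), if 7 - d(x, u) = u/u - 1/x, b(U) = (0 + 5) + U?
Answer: 34627/5 ≈ 6925.4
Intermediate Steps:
b(U) = 5 + U
d(x, u) = 6 + 1/x (d(x, u) = 7 - (u/u - 1/x) = 7 - (1 - 1/x) = 7 + (-1 + 1/x) = 6 + 1/x)
j*d(5, b(-3)) = 1117*(6 + 1/5) = 1117*(6 + ⅕) = 1117*(31/5) = 34627/5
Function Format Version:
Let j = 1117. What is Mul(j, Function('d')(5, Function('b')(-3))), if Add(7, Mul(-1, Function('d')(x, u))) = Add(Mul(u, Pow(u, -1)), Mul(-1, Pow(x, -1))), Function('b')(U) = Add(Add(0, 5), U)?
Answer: Rational(34627, 5) ≈ 6925.4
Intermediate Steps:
Function('b')(U) = Add(5, U)
Function('d')(x, u) = Add(6, Pow(x, -1)) (Function('d')(x, u) = Add(7, Mul(-1, Add(Mul(u, Pow(u, -1)), Mul(-1, Pow(x, -1))))) = Add(7, Mul(-1, Add(1, Mul(-1, Pow(x, -1))))) = Add(7, Add(-1, Pow(x, -1))) = Add(6, Pow(x, -1)))
Mul(j, Function('d')(5, Function('b')(-3))) = Mul(1117, Add(6, Pow(5, -1))) = Mul(1117, Add(6, Rational(1, 5))) = Mul(1117, Rational(31, 5)) = Rational(34627, 5)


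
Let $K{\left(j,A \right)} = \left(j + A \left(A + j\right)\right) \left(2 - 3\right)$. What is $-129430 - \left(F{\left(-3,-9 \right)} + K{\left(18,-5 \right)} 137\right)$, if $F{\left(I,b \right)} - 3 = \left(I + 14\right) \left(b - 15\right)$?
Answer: $-135608$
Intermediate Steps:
$K{\left(j,A \right)} = - j - A \left(A + j\right)$ ($K{\left(j,A \right)} = \left(j + A \left(A + j\right)\right) \left(-1\right) = - j - A \left(A + j\right)$)
$F{\left(I,b \right)} = 3 + \left(-15 + b\right) \left(14 + I\right)$ ($F{\left(I,b \right)} = 3 + \left(I + 14\right) \left(b - 15\right) = 3 + \left(14 + I\right) \left(-15 + b\right) = 3 + \left(-15 + b\right) \left(14 + I\right)$)
$-129430 - \left(F{\left(-3,-9 \right)} + K{\left(18,-5 \right)} 137\right) = -129430 - \left(\left(-207 - -45 + 14 \left(-9\right) - -27\right) + \left(\left(-1\right) 18 - \left(-5\right)^{2} - \left(-5\right) 18\right) 137\right) = -129430 - \left(\left(-207 + 45 - 126 + 27\right) + \left(-18 - 25 + 90\right) 137\right) = -129430 - \left(-261 + \left(-18 - 25 + 90\right) 137\right) = -129430 - \left(-261 + 47 \cdot 137\right) = -129430 - \left(-261 + 6439\right) = -129430 - 6178 = -135608$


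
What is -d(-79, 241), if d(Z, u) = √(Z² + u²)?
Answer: -√64322 ≈ -253.62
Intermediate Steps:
-d(-79, 241) = -√((-79)² + 241²) = -√(6241 + 58081) = -√64322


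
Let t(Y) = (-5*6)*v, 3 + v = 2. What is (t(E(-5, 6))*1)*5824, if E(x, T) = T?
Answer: 174720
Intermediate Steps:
v = -1 (v = -3 + 2 = -1)
t(Y) = 30 (t(Y) = -5*6*(-1) = -30*(-1) = 30)
(t(E(-5, 6))*1)*5824 = (30*1)*5824 = 30*5824 = 174720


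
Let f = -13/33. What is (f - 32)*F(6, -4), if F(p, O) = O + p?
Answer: -2138/33 ≈ -64.788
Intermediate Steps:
f = -13/33 (f = -13*1/33 = -13/33 ≈ -0.39394)
(f - 32)*F(6, -4) = (-13/33 - 32)*(-4 + 6) = -1069/33*2 = -2138/33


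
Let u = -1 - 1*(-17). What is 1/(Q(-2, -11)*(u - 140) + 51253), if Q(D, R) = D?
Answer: 1/51501 ≈ 1.9417e-5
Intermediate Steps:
u = 16 (u = -1 + 17 = 16)
1/(Q(-2, -11)*(u - 140) + 51253) = 1/(-2*(16 - 140) + 51253) = 1/(-2*(-124) + 51253) = 1/(248 + 51253) = 1/51501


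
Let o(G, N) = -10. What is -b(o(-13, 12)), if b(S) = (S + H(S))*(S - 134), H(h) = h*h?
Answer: 12960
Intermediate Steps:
H(h) = h²
b(S) = (-134 + S)*(S + S²) (b(S) = (S + S²)*(S - 134) = (S + S²)*(-134 + S) = (-134 + S)*(S + S²))
-b(o(-13, 12)) = -(-10)*(-134 + (-10)² - 133*(-10)) = -(-10)*(-134 + 100 + 1330) = -(-10)*1296 = -1*(-12960) = 12960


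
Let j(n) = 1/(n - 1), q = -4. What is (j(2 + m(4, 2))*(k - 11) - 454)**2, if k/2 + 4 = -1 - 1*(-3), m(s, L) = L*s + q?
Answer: 208849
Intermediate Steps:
m(s, L) = -4 + L*s (m(s, L) = L*s - 4 = -4 + L*s)
j(n) = 1/(-1 + n)
k = -4 (k = -8 + 2*(-1 - 1*(-3)) = -8 + 2*(-1 + 3) = -8 + 2*2 = -8 + 4 = -4)
(j(2 + m(4, 2))*(k - 11) - 454)**2 = ((-4 - 11)/(-1 + (2 + (-4 + 2*4))) - 454)**2 = (-15/(-1 + (2 + (-4 + 8))) - 454)**2 = (-15/(-1 + (2 + 4)) - 454)**2 = (-15/(-1 + 6) - 454)**2 = (-15/5 - 454)**2 = ((1/5)*(-15) - 454)**2 = (-3 - 454)**2 = (-457)**2 = 208849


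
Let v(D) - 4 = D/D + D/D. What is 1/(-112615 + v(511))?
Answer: -1/112609 ≈ -8.8803e-6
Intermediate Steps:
v(D) = 6 (v(D) = 4 + (D/D + D/D) = 4 + (1 + 1) = 4 + 2 = 6)
1/(-112615 + v(511)) = 1/(-112615 + 6) = 1/(-112609) = -1/112609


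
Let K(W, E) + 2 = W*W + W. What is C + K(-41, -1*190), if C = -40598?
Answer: -38960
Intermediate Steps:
K(W, E) = -2 + W + W**2 (K(W, E) = -2 + (W*W + W) = -2 + (W**2 + W) = -2 + (W + W**2) = -2 + W + W**2)
C + K(-41, -1*190) = -40598 + (-2 - 41 + (-41)**2) = -40598 + (-2 - 41 + 1681) = -40598 + 1638 = -38960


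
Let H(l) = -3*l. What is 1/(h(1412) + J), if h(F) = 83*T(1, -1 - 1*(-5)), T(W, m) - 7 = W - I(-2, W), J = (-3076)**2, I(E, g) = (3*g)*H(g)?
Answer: 1/9463187 ≈ 1.0567e-7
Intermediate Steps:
I(E, g) = -9*g**2 (I(E, g) = (3*g)*(-3*g) = -9*g**2)
J = 9461776
T(W, m) = 7 + W + 9*W**2 (T(W, m) = 7 + (W - (-9)*W**2) = 7 + (W + 9*W**2) = 7 + W + 9*W**2)
h(F) = 1411 (h(F) = 83*(7 + 1 + 9*1**2) = 83*(7 + 1 + 9*1) = 83*(7 + 1 + 9) = 83*17 = 1411)
1/(h(1412) + J) = 1/(1411 + 9461776) = 1/9463187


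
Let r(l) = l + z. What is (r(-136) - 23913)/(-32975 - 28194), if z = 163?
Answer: 23886/61169 ≈ 0.39049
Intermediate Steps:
r(l) = 163 + l (r(l) = l + 163 = 163 + l)
(r(-136) - 23913)/(-32975 - 28194) = ((163 - 136) - 23913)/(-32975 - 28194) = (27 - 23913)/(-61169) = -23886*(-1/61169) = 23886/61169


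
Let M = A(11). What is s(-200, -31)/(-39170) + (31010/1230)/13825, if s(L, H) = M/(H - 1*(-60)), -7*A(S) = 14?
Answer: 50370284/27594579525 ≈ 0.0018254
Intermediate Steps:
A(S) = -2 (A(S) = -⅐*14 = -2)
M = -2
s(L, H) = -2/(60 + H) (s(L, H) = -2/(H - 1*(-60)) = -2/(H + 60) = -2/(60 + H))
s(-200, -31)/(-39170) + (31010/1230)/13825 = -2/(60 - 31)/(-39170) + (31010/1230)/13825 = -2/29*(-1/39170) + (31010*(1/1230))*(1/13825) = -2*1/29*(-1/39170) + (3101/123)*(1/13825) = -2/29*(-1/39170) + 443/242925 = 1/567965 + 443/242925 = 50370284/27594579525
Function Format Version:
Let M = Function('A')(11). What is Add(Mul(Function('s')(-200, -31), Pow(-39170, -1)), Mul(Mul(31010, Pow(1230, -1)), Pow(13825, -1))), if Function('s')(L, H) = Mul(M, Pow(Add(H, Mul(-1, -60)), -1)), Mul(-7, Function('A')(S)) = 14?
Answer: Rational(50370284, 27594579525) ≈ 0.0018254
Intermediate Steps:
Function('A')(S) = -2 (Function('A')(S) = Mul(Rational(-1, 7), 14) = -2)
M = -2
Function('s')(L, H) = Mul(-2, Pow(Add(60, H), -1)) (Function('s')(L, H) = Mul(-2, Pow(Add(H, Mul(-1, -60)), -1)) = Mul(-2, Pow(Add(H, 60), -1)) = Mul(-2, Pow(Add(60, H), -1)))
Add(Mul(Function('s')(-200, -31), Pow(-39170, -1)), Mul(Mul(31010, Pow(1230, -1)), Pow(13825, -1))) = Add(Mul(Mul(-2, Pow(Add(60, -31), -1)), Pow(-39170, -1)), Mul(Mul(31010, Pow(1230, -1)), Pow(13825, -1))) = Add(Mul(Mul(-2, Pow(29, -1)), Rational(-1, 39170)), Mul(Mul(31010, Rational(1, 1230)), Rational(1, 13825))) = Add(Mul(Mul(-2, Rational(1, 29)), Rational(-1, 39170)), Mul(Rational(3101, 123), Rational(1, 13825))) = Add(Mul(Rational(-2, 29), Rational(-1, 39170)), Rational(443, 242925)) = Add(Rational(1, 567965), Rational(443, 242925)) = Rational(50370284, 27594579525)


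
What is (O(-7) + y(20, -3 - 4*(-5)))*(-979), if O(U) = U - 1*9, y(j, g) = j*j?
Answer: -375936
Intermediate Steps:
y(j, g) = j²
O(U) = -9 + U (O(U) = U - 9 = -9 + U)
(O(-7) + y(20, -3 - 4*(-5)))*(-979) = ((-9 - 7) + 20²)*(-979) = (-16 + 400)*(-979) = 384*(-979) = -375936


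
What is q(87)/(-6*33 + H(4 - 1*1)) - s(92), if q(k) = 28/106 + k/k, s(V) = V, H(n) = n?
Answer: -950887/10335 ≈ -92.006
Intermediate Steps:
q(k) = 67/53 (q(k) = 28*(1/106) + 1 = 14/53 + 1 = 67/53)
q(87)/(-6*33 + H(4 - 1*1)) - s(92) = 67/(53*(-6*33 + (4 - 1*1))) - 1*92 = 67/(53*(-198 + (4 - 1))) - 92 = 67/(53*(-198 + 3)) - 92 = (67/53)/(-195) - 92 = (67/53)*(-1/195) - 92 = -67/10335 - 92 = -950887/10335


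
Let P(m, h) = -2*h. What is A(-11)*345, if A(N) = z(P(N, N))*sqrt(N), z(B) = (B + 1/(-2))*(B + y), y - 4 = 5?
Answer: 459885*I*sqrt(11)/2 ≈ 7.6263e+5*I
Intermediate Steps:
y = 9 (y = 4 + 5 = 9)
z(B) = (9 + B)*(-1/2 + B) (z(B) = (B + 1/(-2))*(B + 9) = (B - 1/2)*(9 + B) = (-1/2 + B)*(9 + B) = (9 + B)*(-1/2 + B))
A(N) = sqrt(N)*(-9/2 - 17*N + 4*N**2) (A(N) = (-9/2 + (-2*N)**2 + 17*(-2*N)/2)*sqrt(N) = (-9/2 + 4*N**2 - 17*N)*sqrt(N) = (-9/2 - 17*N + 4*N**2)*sqrt(N) = sqrt(N)*(-9/2 - 17*N + 4*N**2))
A(-11)*345 = (sqrt(-11)*(-9 - 34*(-11) + 8*(-11)**2)/2)*345 = ((I*sqrt(11))*(-9 + 374 + 8*121)/2)*345 = ((I*sqrt(11))*(-9 + 374 + 968)/2)*345 = ((1/2)*(I*sqrt(11))*1333)*345 = (1333*I*sqrt(11)/2)*345 = 459885*I*sqrt(11)/2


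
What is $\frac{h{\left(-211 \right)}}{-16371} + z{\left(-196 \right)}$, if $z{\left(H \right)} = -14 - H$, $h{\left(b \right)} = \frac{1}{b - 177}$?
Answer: $\frac{1156054537}{6351948} \approx 182.0$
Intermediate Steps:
$h{\left(b \right)} = \frac{1}{-177 + b}$
$\frac{h{\left(-211 \right)}}{-16371} + z{\left(-196 \right)} = \frac{1}{\left(-177 - 211\right) \left(-16371\right)} - -182 = \frac{1}{-388} \left(- \frac{1}{16371}\right) + \left(-14 + 196\right) = \left(- \frac{1}{388}\right) \left(- \frac{1}{16371}\right) + 182 = \frac{1}{6351948} + 182 = \frac{1156054537}{6351948}$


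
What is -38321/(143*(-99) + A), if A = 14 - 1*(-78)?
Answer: 38321/14065 ≈ 2.7246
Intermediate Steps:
A = 92 (A = 14 + 78 = 92)
-38321/(143*(-99) + A) = -38321/(143*(-99) + 92) = -38321/(-14157 + 92) = -38321/(-14065) = -38321*(-1/14065) = 38321/14065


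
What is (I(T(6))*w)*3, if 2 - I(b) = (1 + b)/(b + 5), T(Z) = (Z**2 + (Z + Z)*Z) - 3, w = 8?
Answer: 1368/55 ≈ 24.873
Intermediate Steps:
T(Z) = -3 + 3*Z**2 (T(Z) = (Z**2 + (2*Z)*Z) - 3 = (Z**2 + 2*Z**2) - 3 = 3*Z**2 - 3 = -3 + 3*Z**2)
I(b) = 2 - (1 + b)/(5 + b) (I(b) = 2 - (1 + b)/(b + 5) = 2 - (1 + b)/(5 + b))
(I(T(6))*w)*3 = (((9 + (-3 + 3*6**2))/(5 + (-3 + 3*6**2)))*8)*3 = (((9 + (-3 + 3*36))/(5 + (-3 + 3*36)))*8)*3 = (((9 + (-3 + 108))/(5 + (-3 + 108)))*8)*3 = (((9 + 105)/(5 + 105))*8)*3 = ((114/110)*8)*3 = (((1/110)*114)*8)*3 = ((57/55)*8)*3 = (456/55)*3 = 1368/55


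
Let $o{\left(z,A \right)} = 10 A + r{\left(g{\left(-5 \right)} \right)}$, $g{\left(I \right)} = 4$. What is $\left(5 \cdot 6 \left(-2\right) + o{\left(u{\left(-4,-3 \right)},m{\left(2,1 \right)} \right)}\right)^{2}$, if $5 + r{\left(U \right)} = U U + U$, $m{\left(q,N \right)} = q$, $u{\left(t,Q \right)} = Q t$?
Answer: $625$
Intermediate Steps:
$r{\left(U \right)} = -5 + U + U^{2}$ ($r{\left(U \right)} = -5 + \left(U U + U\right) = -5 + \left(U^{2} + U\right) = -5 + \left(U + U^{2}\right) = -5 + U + U^{2}$)
$o{\left(z,A \right)} = 15 + 10 A$ ($o{\left(z,A \right)} = 10 A + \left(-5 + 4 + 4^{2}\right) = 10 A + \left(-5 + 4 + 16\right) = 10 A + 15 = 15 + 10 A$)
$\left(5 \cdot 6 \left(-2\right) + o{\left(u{\left(-4,-3 \right)},m{\left(2,1 \right)} \right)}\right)^{2} = \left(5 \cdot 6 \left(-2\right) + \left(15 + 10 \cdot 2\right)\right)^{2} = \left(30 \left(-2\right) + \left(15 + 20\right)\right)^{2} = \left(-60 + 35\right)^{2} = \left(-25\right)^{2} = 625$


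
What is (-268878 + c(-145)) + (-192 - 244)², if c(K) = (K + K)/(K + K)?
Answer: -78781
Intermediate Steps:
c(K) = 1 (c(K) = (2*K)/((2*K)) = (2*K)*(1/(2*K)) = 1)
(-268878 + c(-145)) + (-192 - 244)² = (-268878 + 1) + (-192 - 244)² = -268877 + (-436)² = -268877 + 190096 = -78781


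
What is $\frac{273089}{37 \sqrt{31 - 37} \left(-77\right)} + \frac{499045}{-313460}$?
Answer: $- \frac{99809}{62692} + \frac{273089 i \sqrt{6}}{17094} \approx -1.5921 + 39.132 i$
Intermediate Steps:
$\frac{273089}{37 \sqrt{31 - 37} \left(-77\right)} + \frac{499045}{-313460} = \frac{273089}{37 \sqrt{-6} \left(-77\right)} + 499045 \left(- \frac{1}{313460}\right) = \frac{273089}{37 i \sqrt{6} \left(-77\right)} - \frac{99809}{62692} = \frac{273089}{\left(-2849\right) i \sqrt{6}} - \frac{99809}{62692} = 273089 \frac{i \sqrt{6}}{17094} - \frac{99809}{62692} = \frac{273089 i \sqrt{6}}{17094} - \frac{99809}{62692} = - \frac{99809}{62692} + \frac{273089 i \sqrt{6}}{17094}$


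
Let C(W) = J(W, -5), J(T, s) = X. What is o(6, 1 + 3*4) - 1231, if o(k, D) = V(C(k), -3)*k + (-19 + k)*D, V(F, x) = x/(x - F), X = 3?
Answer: -1397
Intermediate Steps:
J(T, s) = 3
C(W) = 3
o(k, D) = k/2 + D*(-19 + k) (o(k, D) = (-3/(-3 - 1*3))*k + (-19 + k)*D = (-3/(-3 - 3))*k + D*(-19 + k) = (-3/(-6))*k + D*(-19 + k) = (-3*(-⅙))*k + D*(-19 + k) = k/2 + D*(-19 + k))
o(6, 1 + 3*4) - 1231 = ((½)*6 - 19*(1 + 3*4) + (1 + 3*4)*6) - 1231 = (3 - 19*(1 + 12) + (1 + 12)*6) - 1231 = (3 - 19*13 + 13*6) - 1231 = (3 - 247 + 78) - 1231 = -166 - 1231 = -1397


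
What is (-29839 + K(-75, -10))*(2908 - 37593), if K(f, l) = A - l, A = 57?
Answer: 1032641820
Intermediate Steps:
K(f, l) = 57 - l
(-29839 + K(-75, -10))*(2908 - 37593) = (-29839 + (57 - 1*(-10)))*(2908 - 37593) = (-29839 + (57 + 10))*(-34685) = (-29839 + 67)*(-34685) = -29772*(-34685) = 1032641820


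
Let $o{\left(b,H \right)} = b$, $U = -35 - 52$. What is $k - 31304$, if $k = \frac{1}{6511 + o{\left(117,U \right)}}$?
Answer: $- \frac{207482911}{6628} \approx -31304.0$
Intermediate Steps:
$U = -87$
$k = \frac{1}{6628}$ ($k = \frac{1}{6511 + 117} = \frac{1}{6628} \approx 0.00015088$)
$k - 31304 = \frac{1}{6628} - 31304 = - \frac{207482911}{6628}$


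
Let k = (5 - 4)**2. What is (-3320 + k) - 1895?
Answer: -5214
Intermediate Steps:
k = 1 (k = 1**2 = 1)
(-3320 + k) - 1895 = (-3320 + 1) - 1895 = -3319 - 1895 = -5214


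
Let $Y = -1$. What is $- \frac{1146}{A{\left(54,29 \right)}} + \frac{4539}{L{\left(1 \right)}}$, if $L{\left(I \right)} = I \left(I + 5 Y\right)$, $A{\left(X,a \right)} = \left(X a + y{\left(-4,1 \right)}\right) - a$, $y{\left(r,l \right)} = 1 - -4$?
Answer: $- \frac{1167287}{1028} \approx -1135.5$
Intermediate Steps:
$y{\left(r,l \right)} = 5$ ($y{\left(r,l \right)} = 1 + 4 = 5$)
$A{\left(X,a \right)} = 5 - a + X a$ ($A{\left(X,a \right)} = \left(X a + 5\right) - a = \left(5 + X a\right) - a = 5 - a + X a$)
$L{\left(I \right)} = I \left(-5 + I\right)$ ($L{\left(I \right)} = I \left(I + 5 \left(-1\right)\right) = I \left(I - 5\right) = I \left(-5 + I\right)$)
$- \frac{1146}{A{\left(54,29 \right)}} + \frac{4539}{L{\left(1 \right)}} = - \frac{1146}{5 - 29 + 54 \cdot 29} + \frac{4539}{1 \left(-5 + 1\right)} = - \frac{1146}{5 - 29 + 1566} + \frac{4539}{1 \left(-4\right)} = - \frac{1146}{1542} + \frac{4539}{-4} = \left(-1146\right) \frac{1}{1542} + 4539 \left(- \frac{1}{4}\right) = - \frac{191}{257} - \frac{4539}{4} = - \frac{1167287}{1028}$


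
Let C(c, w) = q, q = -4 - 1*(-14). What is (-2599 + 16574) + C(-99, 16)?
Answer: 13985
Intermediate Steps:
q = 10 (q = -4 + 14 = 10)
C(c, w) = 10
(-2599 + 16574) + C(-99, 16) = (-2599 + 16574) + 10 = 13975 + 10 = 13985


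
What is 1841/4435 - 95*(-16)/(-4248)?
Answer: 134921/2354985 ≈ 0.057292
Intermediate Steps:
1841/4435 - 95*(-16)/(-4248) = 1841*(1/4435) + 1520*(-1/4248) = 1841/4435 - 190/531 = 134921/2354985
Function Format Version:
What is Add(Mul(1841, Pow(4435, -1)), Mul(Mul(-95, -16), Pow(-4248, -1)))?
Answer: Rational(134921, 2354985) ≈ 0.057292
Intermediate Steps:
Add(Mul(1841, Pow(4435, -1)), Mul(Mul(-95, -16), Pow(-4248, -1))) = Add(Mul(1841, Rational(1, 4435)), Mul(1520, Rational(-1, 4248))) = Add(Rational(1841, 4435), Rational(-190, 531)) = Rational(134921, 2354985)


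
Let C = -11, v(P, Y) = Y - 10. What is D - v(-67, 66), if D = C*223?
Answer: -2509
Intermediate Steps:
v(P, Y) = -10 + Y
D = -2453 (D = -11*223 = -2453)
D - v(-67, 66) = -2453 - (-10 + 66) = -2453 - 1*56 = -2453 - 56 = -2509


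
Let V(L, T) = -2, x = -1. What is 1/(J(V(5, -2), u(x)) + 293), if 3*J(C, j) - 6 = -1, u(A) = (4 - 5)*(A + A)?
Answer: 3/884 ≈ 0.0033937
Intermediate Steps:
u(A) = -2*A
J(C, j) = 5/3 (J(C, j) = 2 + (1/3)*(-1) = 2 - 1/3 = 5/3)
1/(J(V(5, -2), u(x)) + 293) = 1/(5/3 + 293) = 1/(884/3) = 3/884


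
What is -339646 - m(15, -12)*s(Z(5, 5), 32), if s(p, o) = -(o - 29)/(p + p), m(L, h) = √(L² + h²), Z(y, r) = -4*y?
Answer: -339646 - 9*√41/40 ≈ -3.3965e+5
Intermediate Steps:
s(p, o) = -(-29 + o)/(2*p)
-339646 - m(15, -12)*s(Z(5, 5), 32) = -339646 - √(15² + (-12)²)*(29 - 1*32)/(2*((-4*5))) = -339646 - √(225 + 144)*(½)*(29 - 32)/(-20) = -339646 - √369*(½)*(-1/20)*(-3) = -339646 - 3*√41*3/40 = -339646 - 9*√41/40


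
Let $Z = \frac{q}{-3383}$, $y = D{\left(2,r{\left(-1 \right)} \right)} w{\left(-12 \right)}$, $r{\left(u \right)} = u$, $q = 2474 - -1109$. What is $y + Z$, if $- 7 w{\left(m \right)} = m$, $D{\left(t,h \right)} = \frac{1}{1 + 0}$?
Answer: $\frac{15515}{23681} \approx 0.65517$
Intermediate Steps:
$q = 3583$ ($q = 2474 + 1109 = 3583$)
$D{\left(t,h \right)} = 1$ ($D{\left(t,h \right)} = 1^{-1} = 1$)
$w{\left(m \right)} = - \frac{m}{7}$
$y = \frac{12}{7}$ ($y = 1 \left(\left(- \frac{1}{7}\right) \left(-12\right)\right) = 1 \cdot \frac{12}{7} = \frac{12}{7} \approx 1.7143$)
$Z = - \frac{3583}{3383}$ ($Z = \frac{3583}{-3383} = 3583 \left(- \frac{1}{3383}\right) = - \frac{3583}{3383} \approx -1.0591$)
$y + Z = \frac{12}{7} - \frac{3583}{3383} = \frac{15515}{23681}$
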